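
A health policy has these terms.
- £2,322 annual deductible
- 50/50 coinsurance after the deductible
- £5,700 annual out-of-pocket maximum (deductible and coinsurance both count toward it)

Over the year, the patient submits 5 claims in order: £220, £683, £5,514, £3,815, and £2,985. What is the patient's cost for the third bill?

£3,466.50

Bill 1, £220: fully absorbed by the deductible. Patient pays £220; OOP now £220.
Bill 2, £683: all of it applies to the deductible. Cost to patient: £683. OOP to date £903.
Bill 3, £5,514: £1,419 finishes the deductible; £4,095 goes to coinsurance; coinsurance £4,095 × 50% = £2,047.50. Patient pays £3,466.50; OOP now £4,369.50.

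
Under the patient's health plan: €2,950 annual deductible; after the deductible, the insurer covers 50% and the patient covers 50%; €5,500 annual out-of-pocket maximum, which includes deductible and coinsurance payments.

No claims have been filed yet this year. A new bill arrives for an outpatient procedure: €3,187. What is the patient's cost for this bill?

Nothing has been paid toward the €2,950 deductible, so the first €2,950 of this charge is applied there.
That leaves €3,187 − €2,950 = €237 for coinsurance.
Coinsurance: €237 × 50% = €118.50.
So the patient owes €2,950 + €118.50 = €3,068.50 before any cap.
Cumulative spending €0 + €3,068.50 = €3,068.50 stays under the €5,500 maximum.

€3,068.50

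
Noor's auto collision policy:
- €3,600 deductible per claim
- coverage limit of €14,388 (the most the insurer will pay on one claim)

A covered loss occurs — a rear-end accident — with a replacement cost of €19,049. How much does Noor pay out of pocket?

Subtract the deductible: €19,049 − €3,600 = €15,449.
Since €15,449 > €14,388, the payout is capped at €14,388.
The driver bears the rest of the original loss: €19,049 − €14,388 = €4,661.

€4,661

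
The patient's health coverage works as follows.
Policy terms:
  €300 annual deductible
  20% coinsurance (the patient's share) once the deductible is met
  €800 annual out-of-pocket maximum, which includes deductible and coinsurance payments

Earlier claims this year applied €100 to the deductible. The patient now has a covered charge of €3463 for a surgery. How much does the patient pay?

Deductible still to meet: €300 − €100 = €200.
That leaves €3463 − €200 = €3263 for coinsurance.
Coinsurance: €3263 × 20% = €652.60.
Patient responsibility before any cap: €200 + €652.60 = €852.60.
That would bring total out-of-pocket to €952.60, past the €800 cap. The patient is capped at €800 − €100 = €700 on this claim.

€700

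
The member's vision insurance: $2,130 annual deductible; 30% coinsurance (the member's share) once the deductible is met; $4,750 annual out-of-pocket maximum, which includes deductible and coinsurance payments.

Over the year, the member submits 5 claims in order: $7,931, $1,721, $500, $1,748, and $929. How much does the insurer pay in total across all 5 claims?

$8,079

Bill 1, $7,931: $2,130 to deductible, leaving $5,801; 30% of $5,801 = $1,740.30. Cost to member: $3,870.30. OOP to date $3,870.30. Plan pays $7,931 − $3,870.30 = $4,060.70.
Bill 2, $1,721: 30% coinsurance on $1,721 = $516.30. Member owes $516.30 (running OOP $4,386.60). Plan pays $1,721 − $516.30 = $1,204.70.
Bill 3, $500: 30% coinsurance on $500 = $150. Member owes $150 (running OOP $4,536.60). Plan pays $500 − $150 = $350.
Bill 4, $1,748: deductible already satisfied, so member's share is 30% × $1,748 = $524.40. Adding that to $4,536.60 gives $5,061, past the $4,750 cap; member pays only $4,750 − $4,536.60 = $213.40. Plan pays $1,748 − $213.40 = $1,534.60.
Bill 5, $929: deductible met; 30% of $929 = $278.70. Adding that to $4,750 gives $5,028.70, past the $4,750 cap; member pays only $4,750 − $4,750 = $0. Insurer: $929 − $0 = $929.
Insurer total = bills − member's total = $12,829 − $4,750 = $8,079.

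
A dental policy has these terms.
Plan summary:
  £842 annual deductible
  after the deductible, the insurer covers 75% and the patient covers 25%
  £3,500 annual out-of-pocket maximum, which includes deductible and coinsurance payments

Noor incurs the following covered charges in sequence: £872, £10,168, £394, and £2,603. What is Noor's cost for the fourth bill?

£10

Claim 1 (£872): £842 finishes the deductible; £30 goes to coinsurance; coinsurance £30 × 25% = £7.50. Patient owes £849.50 (running OOP £849.50).
Claim 2 (£10,168): deductible already satisfied, so patient's share is 25% × £10,168 = £2,542. Patient owes £2,542 (running OOP £3,391.50).
Claim 3 (£394): deductible already satisfied, so patient's share is 25% × £394 = £98.50. Patient pays £98.50; OOP now £3,490.
Claim 4 (£2,603): deductible met; 25% of £2,603 = £650.75. Adding that to £3,490 gives £4,140.75, past the £3,500 cap; patient pays only £3,500 − £3,490 = £10.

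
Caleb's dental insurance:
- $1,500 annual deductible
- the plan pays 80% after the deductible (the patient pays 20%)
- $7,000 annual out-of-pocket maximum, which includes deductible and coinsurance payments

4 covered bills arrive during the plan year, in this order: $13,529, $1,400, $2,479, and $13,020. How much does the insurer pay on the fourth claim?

$10,701.60

Bill 1, $13,529: $1,500 finishes the deductible; $12,029 goes to coinsurance; 20% of $12,029 = $2,405.80. Patient owes $3,905.80 (running OOP $3,905.80). Insurer: $13,529 − $3,905.80 = $9,623.20.
Bill 2, $1,400: deductible met; 20% of $1,400 = $280. Patient pays $280; OOP now $4,185.80. Insurer: $1,400 − $280 = $1,120.
Bill 3, $2,479: deductible met; 20% of $2,479 = $495.80. Patient pays $495.80; OOP now $4,681.60. Plan pays $2,479 − $495.80 = $1,983.20.
Bill 4, $13,020: 20% coinsurance on $13,020 = $2,604. That would push OOP to $7,285.60, over the $7,000 cap, so patient pays $7,000 − $4,681.60 = $2,318.40. Insurer: $13,020 − $2,318.40 = $10,701.60.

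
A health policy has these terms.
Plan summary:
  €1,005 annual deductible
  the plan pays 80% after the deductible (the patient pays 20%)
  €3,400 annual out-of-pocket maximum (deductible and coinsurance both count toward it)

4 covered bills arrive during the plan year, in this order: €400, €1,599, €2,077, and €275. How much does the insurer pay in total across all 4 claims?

Bill 1, €400: all of it applies to the deductible. Patient pays €400; OOP now €400. Plan pays €400 − €400 = €0.
Bill 2, €1,599: deductible takes €605, €994 remains; coinsurance €994 × 20% = €198.80. Patient owes €803.80 (running OOP €1,203.80). Insurer: €1,599 − €803.80 = €795.20.
Bill 3, €2,077: deductible already satisfied, so patient's share is 20% × €2,077 = €415.40. Cost to patient: €415.40. OOP to date €1,619.20. Plan pays €2,077 − €415.40 = €1,661.60.
Bill 4, €275: deductible already satisfied, so patient's share is 20% × €275 = €55. Cost to patient: €55. OOP to date €1,674.20. Plan pays €275 − €55 = €220.
Insurer total: €0 + €795.20 + €1,661.60 + €220 = €2,676.80.

€2,676.80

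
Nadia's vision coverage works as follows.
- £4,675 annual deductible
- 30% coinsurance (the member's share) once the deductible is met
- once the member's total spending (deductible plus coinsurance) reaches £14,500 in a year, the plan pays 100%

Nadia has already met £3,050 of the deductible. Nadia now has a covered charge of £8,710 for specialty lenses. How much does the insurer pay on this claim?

£4,959.50

Deductible still to meet: £4,675 − £3,050 = £1,625.
That leaves £8,710 − £1,625 = £7,085 for coinsurance.
Member's 30% share of £7,085 is £2,125.50.
Member responsibility before any cap: £1,625 + £2,125.50 = £3,750.50.
Year-to-date out-of-pocket becomes £3,050 + £3,750.50 = £6,800.50, still under the £14,500 maximum, so no cap applies.
Insurer pays the balance: £8,710 − £3,750.50 = £4,959.50.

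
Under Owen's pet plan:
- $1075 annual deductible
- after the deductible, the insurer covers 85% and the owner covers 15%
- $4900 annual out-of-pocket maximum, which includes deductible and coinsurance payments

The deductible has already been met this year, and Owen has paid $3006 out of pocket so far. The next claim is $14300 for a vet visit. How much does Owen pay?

$1894

The deductible is already satisfied, so the full bill goes to coinsurance.
Owner's 15% share of $14300 is $2145.
That would bring total out-of-pocket to $5151, past the $4900 cap. The owner is capped at $4900 − $3006 = $1894 on this claim.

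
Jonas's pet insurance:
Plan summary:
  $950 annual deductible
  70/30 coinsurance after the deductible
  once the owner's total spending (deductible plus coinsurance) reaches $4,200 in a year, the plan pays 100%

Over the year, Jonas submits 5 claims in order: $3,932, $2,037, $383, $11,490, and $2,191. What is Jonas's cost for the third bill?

$114.90

Claim 1 — $3,932: deductible takes $950, $2,982 remains; 30% of $2,982 = $894.60. Owner owes $1,844.60 (running OOP $1,844.60).
Claim 2 — $2,037: deductible met; 30% of $2,037 = $611.10. Owner pays $611.10; OOP now $2,455.70.
Claim 3 — $383: deductible met; 30% of $383 = $114.90. Owner pays $114.90; OOP now $2,570.60.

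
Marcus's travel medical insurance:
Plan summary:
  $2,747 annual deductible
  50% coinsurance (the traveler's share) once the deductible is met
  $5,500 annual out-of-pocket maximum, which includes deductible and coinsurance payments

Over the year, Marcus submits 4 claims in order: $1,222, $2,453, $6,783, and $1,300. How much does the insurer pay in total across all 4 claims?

Claim 1 — $1,222: all of it applies to the deductible. Traveler owes $1,222 (running OOP $1,222). Plan pays $1,222 − $1,222 = $0.
Claim 2 — $2,453: $1,525 to deductible, leaving $928; coinsurance $928 × 50% = $464. Traveler pays $1,989; OOP now $3,211. Plan pays $2,453 − $1,989 = $464.
Claim 3 — $6,783: deductible already satisfied, so traveler's share is 50% × $6,783 = $3,391.50. That would push OOP to $6,602.50, over the $5,500 cap, so traveler pays $5,500 − $3,211 = $2,289. Plan pays $6,783 − $2,289 = $4,494.
Claim 4 — $1,300: deductible already satisfied, so traveler's share is 50% × $1,300 = $650. That would push OOP to $6,150, over the $5,500 cap, so traveler pays $5,500 − $5,500 = $0. Plan pays $1,300 − $0 = $1,300.
Insurer total = bills − traveler's total = $11,758 − $5,500 = $6,258.

$6,258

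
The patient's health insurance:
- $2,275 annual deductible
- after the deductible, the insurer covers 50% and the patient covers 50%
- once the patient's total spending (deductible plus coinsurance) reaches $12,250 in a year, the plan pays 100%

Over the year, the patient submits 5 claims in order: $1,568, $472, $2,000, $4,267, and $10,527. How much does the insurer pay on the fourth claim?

#1 ($1,568): all of it applies to the deductible. Patient pays $1,568; OOP now $1,568. Insurer: $1,568 − $1,568 = $0.
#2 ($472): all of it applies to the deductible. Patient pays $472; OOP now $2,040. Plan pays $472 − $472 = $0.
#3 ($2,000): $235 finishes the deductible; $1,765 goes to coinsurance; coinsurance $1,765 × 50% = $882.50. Patient owes $1,117.50 (running OOP $3,157.50). Insurer: $2,000 − $1,117.50 = $882.50.
#4 ($4,267): deductible already satisfied, so patient's share is 50% × $4,267 = $2,133.50. Cost to patient: $2,133.50. OOP to date $5,291. Insurer: $4,267 − $2,133.50 = $2,133.50.

$2,133.50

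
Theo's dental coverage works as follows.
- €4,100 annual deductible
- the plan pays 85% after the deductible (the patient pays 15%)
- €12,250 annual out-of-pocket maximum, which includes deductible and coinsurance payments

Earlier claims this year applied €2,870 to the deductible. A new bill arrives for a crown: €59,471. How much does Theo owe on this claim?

€9,380

Remaining deductible: €4,100 − €2,870 = €1,230.
After the €1,230 deductible portion, €59,471 − €1,230 = €58,241 is subject to coinsurance.
15% of €58,241 = €8,736.15 falls to the patient.
That puts the patient's cost at €1,230 + €8,736.15 = €9,966.15 before any cap.
Adding €9,966.15 to the €2,870 already spent would give €12,836.15, which exceeds the €12,250 cap; the patient pays just €12,250 − €2,870 = €9,380.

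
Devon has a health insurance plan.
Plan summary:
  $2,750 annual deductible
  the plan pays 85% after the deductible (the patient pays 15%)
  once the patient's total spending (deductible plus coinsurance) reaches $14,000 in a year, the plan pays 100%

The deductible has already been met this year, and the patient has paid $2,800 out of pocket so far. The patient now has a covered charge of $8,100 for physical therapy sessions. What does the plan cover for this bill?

The deductible is already satisfied, so the full bill goes to coinsurance.
Patient's 15% share of $8,100 is $1,215.
Year-to-date out-of-pocket becomes $2,800 + $1,215 = $4,015, still under the $14,000 maximum, so no cap applies.
The insurer covers the remainder: $8,100 − $1,215 = $6,885.

$6,885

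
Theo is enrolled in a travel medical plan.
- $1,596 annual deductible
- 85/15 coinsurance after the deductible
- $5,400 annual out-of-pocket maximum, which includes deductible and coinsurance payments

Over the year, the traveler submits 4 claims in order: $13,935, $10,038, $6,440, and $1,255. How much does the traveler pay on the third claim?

$447.45

#1 ($13,935): $1,596 to deductible, leaving $12,339; coinsurance $12,339 × 15% = $1,850.85. Cost to traveler: $3,446.85. OOP to date $3,446.85.
#2 ($10,038): deductible met; 15% of $10,038 = $1,505.70. Cost to traveler: $1,505.70. OOP to date $4,952.55.
#3 ($6,440): deductible met; 15% of $6,440 = $966. That would push OOP to $5,918.55, over the $5,400 cap, so traveler pays $5,400 − $4,952.55 = $447.45.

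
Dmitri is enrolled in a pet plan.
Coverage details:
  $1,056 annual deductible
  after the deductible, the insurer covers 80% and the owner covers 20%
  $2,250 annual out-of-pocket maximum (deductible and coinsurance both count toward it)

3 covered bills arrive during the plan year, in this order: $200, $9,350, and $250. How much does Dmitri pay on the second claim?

$2,050

Bill 1, $200: fully absorbed by the deductible. Owner owes $200 (running OOP $200).
Bill 2, $9,350: deductible takes $856, $8,494 remains; owner's 20% is $1,698.80. Claim cost before the cap: $856 + $1,698.80 = $2,554.80. OOP would hit $2,754.80 > $2,250, so the cap limits the owner to $2,250 − $200 = $2,050.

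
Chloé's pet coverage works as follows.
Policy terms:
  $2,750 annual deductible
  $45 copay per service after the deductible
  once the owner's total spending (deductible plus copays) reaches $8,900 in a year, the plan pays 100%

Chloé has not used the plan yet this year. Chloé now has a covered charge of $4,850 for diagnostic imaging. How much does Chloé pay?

$2,795

Nothing has been paid toward the $2,750 deductible, so the first $2,750 of this charge is applied there.
The remaining $2,100 (= $4,850 − $2,750) moves to the copay.
Copay on this service: $45.
So the owner owes $2,750 + $45 = $2,795 before any cap.
Total out-of-pocket so far would be $0 + $2,795 = $2,795, below the $8,900 cap — no reduction.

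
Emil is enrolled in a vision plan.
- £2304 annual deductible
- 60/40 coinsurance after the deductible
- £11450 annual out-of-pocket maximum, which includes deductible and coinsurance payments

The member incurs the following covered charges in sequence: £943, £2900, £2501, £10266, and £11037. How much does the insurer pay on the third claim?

#1 (£943): entire amount goes to the deductible. Member owes £943 (running OOP £943). Plan pays £943 − £943 = £0.
#2 (£2900): £1361 to deductible, leaving £1539; member's 40% is £615.60. Member owes £1976.60 (running OOP £2919.60). Plan pays £2900 − £1976.60 = £923.40.
#3 (£2501): 40% coinsurance on £2501 = £1000.40. Member pays £1000.40; OOP now £3920. Insurer: £2501 − £1000.40 = £1500.60.

£1500.60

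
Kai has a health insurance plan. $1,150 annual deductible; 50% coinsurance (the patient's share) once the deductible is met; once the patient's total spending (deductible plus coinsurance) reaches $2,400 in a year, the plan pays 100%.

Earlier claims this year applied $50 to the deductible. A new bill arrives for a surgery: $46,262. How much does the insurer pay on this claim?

Remaining deductible: $1,150 − $50 = $1,100.
After the $1,100 deductible portion, $46,262 − $1,100 = $45,162 is subject to coinsurance.
Coinsurance: $45,162 × 50% = $22,581.
Patient responsibility before any cap: $1,100 + $22,581 = $23,681.
That would bring total out-of-pocket to $23,731, past the $2,400 cap. The patient is capped at $2,400 − $50 = $2,350 on this claim.
The plan picks up $46,262 − $2,350 = $43,912.

$43,912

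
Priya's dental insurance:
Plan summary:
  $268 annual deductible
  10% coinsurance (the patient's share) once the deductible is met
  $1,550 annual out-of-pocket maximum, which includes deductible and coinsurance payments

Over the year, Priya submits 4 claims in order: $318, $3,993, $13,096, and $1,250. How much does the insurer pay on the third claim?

$12,218.30

Bill 1, $318: deductible takes $268, $50 remains; coinsurance $50 × 10% = $5. Cost to patient: $273. OOP to date $273. Plan pays $318 − $273 = $45.
Bill 2, $3,993: deductible met; 10% of $3,993 = $399.30. Patient owes $399.30 (running OOP $672.30). Insurer: $3,993 − $399.30 = $3,593.70.
Bill 3, $13,096: deductible already satisfied, so patient's share is 10% × $13,096 = $1,309.60. That would push OOP to $1,981.90, over the $1,550 cap, so patient pays $1,550 − $672.30 = $877.70. Insurer: $13,096 − $877.70 = $12,218.30.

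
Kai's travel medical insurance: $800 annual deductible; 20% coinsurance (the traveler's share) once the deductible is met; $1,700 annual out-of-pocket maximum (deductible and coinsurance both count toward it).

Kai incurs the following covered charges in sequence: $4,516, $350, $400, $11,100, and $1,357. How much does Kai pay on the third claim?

$80

Claim 1 ($4,516): $800 to deductible, leaving $3,716; 20% of $3,716 = $743.20. Cost to traveler: $1,543.20. OOP to date $1,543.20.
Claim 2 ($350): 20% coinsurance on $350 = $70. Traveler pays $70; OOP now $1,613.20.
Claim 3 ($400): deductible met; 20% of $400 = $80. Cost to traveler: $80. OOP to date $1,693.20.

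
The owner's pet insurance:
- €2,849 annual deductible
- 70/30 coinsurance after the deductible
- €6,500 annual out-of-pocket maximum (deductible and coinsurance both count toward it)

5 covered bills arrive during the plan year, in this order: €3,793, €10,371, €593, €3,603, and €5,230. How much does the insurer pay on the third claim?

€415.10

#1 (€3,793): €2,849 to deductible, leaving €944; coinsurance €944 × 30% = €283.20. Cost to owner: €3,132.20. OOP to date €3,132.20. Insurer: €3,793 − €3,132.20 = €660.80.
#2 (€10,371): deductible already satisfied, so owner's share is 30% × €10,371 = €3,111.30. Owner pays €3,111.30; OOP now €6,243.50. Plan pays €10,371 − €3,111.30 = €7,259.70.
#3 (€593): deductible met; 30% of €593 = €177.90. Cost to owner: €177.90. OOP to date €6,421.40. Insurer: €593 − €177.90 = €415.10.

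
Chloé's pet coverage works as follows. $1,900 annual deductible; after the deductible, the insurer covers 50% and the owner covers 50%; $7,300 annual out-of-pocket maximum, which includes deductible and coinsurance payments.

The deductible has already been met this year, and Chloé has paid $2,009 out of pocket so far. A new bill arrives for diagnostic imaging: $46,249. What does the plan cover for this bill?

With the deductible met, the entire $46,249 is subject to coinsurance.
Owner's 50% share of $46,249 is $23,124.50.
That would bring total out-of-pocket to $25,133.50, past the $7,300 cap. The owner is capped at $7,300 − $2,009 = $5,291 on this claim.
The plan picks up $46,249 − $5,291 = $40,958.

$40,958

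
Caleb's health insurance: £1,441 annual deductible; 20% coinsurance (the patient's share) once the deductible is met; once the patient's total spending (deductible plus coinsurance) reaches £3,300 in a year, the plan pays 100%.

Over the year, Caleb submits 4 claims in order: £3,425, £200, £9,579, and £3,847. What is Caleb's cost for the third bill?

£1,422.20

Bill 1, £3,425: deductible takes £1,441, £1,984 remains; patient's 20% is £396.80. Patient owes £1,837.80 (running OOP £1,837.80).
Bill 2, £200: deductible met; 20% of £200 = £40. Patient owes £40 (running OOP £1,877.80).
Bill 3, £9,579: deductible already satisfied, so patient's share is 20% × £9,579 = £1,915.80. OOP would hit £3,793.60 > £3,300, so the cap limits the patient to £3,300 − £1,877.80 = £1,422.20.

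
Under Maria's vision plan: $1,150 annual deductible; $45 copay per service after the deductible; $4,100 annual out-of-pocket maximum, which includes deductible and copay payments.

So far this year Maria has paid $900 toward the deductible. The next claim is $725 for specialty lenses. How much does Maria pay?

Remaining deductible: $1,150 − $900 = $250.
That leaves $725 − $250 = $475 for the copay.
Copay on this service: $45.
That puts the member's cost at $250 + $45 = $295 before any cap.
Year-to-date out-of-pocket becomes $900 + $295 = $1,195, still under the $4,100 maximum, so no cap applies.

$295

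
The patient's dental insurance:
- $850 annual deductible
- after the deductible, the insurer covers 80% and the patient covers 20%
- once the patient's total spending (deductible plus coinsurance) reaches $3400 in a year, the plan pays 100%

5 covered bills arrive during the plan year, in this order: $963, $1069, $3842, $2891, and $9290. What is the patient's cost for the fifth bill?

$967

Claim 1 — $963: deductible takes $850, $113 remains; 20% of $113 = $22.60. Cost to patient: $872.60. OOP to date $872.60.
Claim 2 — $1069: 20% coinsurance on $1069 = $213.80. Patient owes $213.80 (running OOP $1086.40).
Claim 3 — $3842: 20% coinsurance on $3842 = $768.40. Cost to patient: $768.40. OOP to date $1854.80.
Claim 4 — $2891: deductible met; 20% of $2891 = $578.20. Cost to patient: $578.20. OOP to date $2433.
Claim 5 — $9290: 20% coinsurance on $9290 = $1858. Adding that to $2433 gives $4291, past the $3400 cap; patient pays only $3400 − $2433 = $967.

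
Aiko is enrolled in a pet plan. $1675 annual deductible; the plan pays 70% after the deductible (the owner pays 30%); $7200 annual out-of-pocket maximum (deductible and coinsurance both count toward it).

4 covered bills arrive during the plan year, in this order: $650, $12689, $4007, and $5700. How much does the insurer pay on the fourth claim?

Claim 1 — $650: entire amount goes to the deductible. Owner pays $650; OOP now $650. Plan pays $650 − $650 = $0.
Claim 2 — $12689: $1025 to deductible, leaving $11664; coinsurance $11664 × 30% = $3499.20. Owner pays $4524.20; OOP now $5174.20. Insurer: $12689 − $4524.20 = $8164.80.
Claim 3 — $4007: deductible met; 30% of $4007 = $1202.10. Owner pays $1202.10; OOP now $6376.30. Insurer: $4007 − $1202.10 = $2804.90.
Claim 4 — $5700: deductible already satisfied, so owner's share is 30% × $5700 = $1710. Adding that to $6376.30 gives $8086.30, past the $7200 cap; owner pays only $7200 − $6376.30 = $823.70. Plan pays $5700 − $823.70 = $4876.30.

$4876.30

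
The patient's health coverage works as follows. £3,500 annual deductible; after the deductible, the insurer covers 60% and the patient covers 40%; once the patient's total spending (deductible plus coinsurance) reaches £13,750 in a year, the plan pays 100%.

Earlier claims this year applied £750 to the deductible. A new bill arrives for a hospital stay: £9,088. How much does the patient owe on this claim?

Deductible still to meet: £3,500 − £750 = £2,750.
That leaves £9,088 − £2,750 = £6,338 for coinsurance.
Patient's 40% share of £6,338 is £2,535.20.
So the patient owes £2,750 + £2,535.20 = £5,285.20 before any cap.
Cumulative spending £750 + £5,285.20 = £6,035.20 stays under the £13,750 maximum.

£5,285.20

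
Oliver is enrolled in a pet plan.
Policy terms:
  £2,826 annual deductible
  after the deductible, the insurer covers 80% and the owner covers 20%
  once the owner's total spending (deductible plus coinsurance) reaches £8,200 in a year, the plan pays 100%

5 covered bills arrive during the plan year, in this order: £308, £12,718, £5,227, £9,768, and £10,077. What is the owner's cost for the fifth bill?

£335

#1 (£308): all of it applies to the deductible. Owner owes £308 (running OOP £308).
#2 (£12,718): £2,518 finishes the deductible; £10,200 goes to coinsurance; 20% of £10,200 = £2,040. Owner pays £4,558; OOP now £4,866.
#3 (£5,227): 20% coinsurance on £5,227 = £1,045.40. Cost to owner: £1,045.40. OOP to date £5,911.40.
#4 (£9,768): 20% coinsurance on £9,768 = £1,953.60. Owner pays £1,953.60; OOP now £7,865.
#5 (£10,077): deductible met; 20% of £10,077 = £2,015.40. Adding that to £7,865 gives £9,880.40, past the £8,200 cap; owner pays only £8,200 − £7,865 = £335.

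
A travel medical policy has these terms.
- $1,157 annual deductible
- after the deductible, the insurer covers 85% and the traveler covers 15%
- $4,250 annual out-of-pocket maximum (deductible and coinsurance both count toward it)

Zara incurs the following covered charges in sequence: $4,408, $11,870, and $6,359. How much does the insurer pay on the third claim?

Bill 1, $4,408: deductible takes $1,157, $3,251 remains; 15% of $3,251 = $487.65. Traveler pays $1,644.65; OOP now $1,644.65. Insurer: $4,408 − $1,644.65 = $2,763.35.
Bill 2, $11,870: deductible met; 15% of $11,870 = $1,780.50. Traveler owes $1,780.50 (running OOP $3,425.15). Plan pays $11,870 − $1,780.50 = $10,089.50.
Bill 3, $6,359: deductible met; 15% of $6,359 = $953.85. Adding that to $3,425.15 gives $4,379, past the $4,250 cap; traveler pays only $4,250 − $3,425.15 = $824.85. Insurer: $6,359 − $824.85 = $5,534.15.

$5,534.15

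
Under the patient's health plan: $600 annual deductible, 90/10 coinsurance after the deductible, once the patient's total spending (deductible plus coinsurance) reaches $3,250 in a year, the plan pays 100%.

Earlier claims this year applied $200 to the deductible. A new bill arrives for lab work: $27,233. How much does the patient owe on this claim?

$3,050

Deductible still to meet: $600 − $200 = $400.
The remaining $26,833 (= $27,233 − $400) moves to coinsurance.
10% of $26,833 = $2,683.30 falls to the patient.
So the patient owes $400 + $2,683.30 = $3,083.30 before any cap.
Year-to-date out-of-pocket would reach $200 + $3,083.30 = $3,283.30, above the $3,250 maximum, so the patient pays only $3,250 − $200 = $3,050.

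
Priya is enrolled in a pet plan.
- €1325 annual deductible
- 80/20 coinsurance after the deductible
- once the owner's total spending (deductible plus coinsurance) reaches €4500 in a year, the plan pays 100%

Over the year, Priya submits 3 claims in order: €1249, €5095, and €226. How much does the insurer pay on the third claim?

Bill 1, €1249: all of it applies to the deductible. Cost to owner: €1249. OOP to date €1249. Insurer: €1249 − €1249 = €0.
Bill 2, €5095: €76 to deductible, leaving €5019; coinsurance €5019 × 20% = €1003.80. Cost to owner: €1079.80. OOP to date €2328.80. Insurer: €5095 − €1079.80 = €4015.20.
Bill 3, €226: deductible met; 20% of €226 = €45.20. Owner pays €45.20; OOP now €2374. Insurer: €226 − €45.20 = €180.80.

€180.80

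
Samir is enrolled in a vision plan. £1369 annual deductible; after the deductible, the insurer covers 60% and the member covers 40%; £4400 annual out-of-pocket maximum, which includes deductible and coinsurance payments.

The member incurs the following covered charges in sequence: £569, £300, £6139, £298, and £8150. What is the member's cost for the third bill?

£2755.60

Bill 1, £569: all of it applies to the deductible. Member owes £569 (running OOP £569).
Bill 2, £300: fully absorbed by the deductible. Member pays £300; OOP now £869.
Bill 3, £6139: £500 finishes the deductible; £5639 goes to coinsurance; member's 40% is £2255.60. Member owes £2755.60 (running OOP £3624.60).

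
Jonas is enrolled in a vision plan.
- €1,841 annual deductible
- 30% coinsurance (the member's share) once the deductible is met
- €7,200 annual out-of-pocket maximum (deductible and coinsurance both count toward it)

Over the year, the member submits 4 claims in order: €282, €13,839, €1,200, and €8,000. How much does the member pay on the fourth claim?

€1,315

#1 (€282): entire amount goes to the deductible. Member pays €282; OOP now €282.
#2 (€13,839): deductible takes €1,559, €12,280 remains; member's 30% is €3,684. Cost to member: €5,243. OOP to date €5,525.
#3 (€1,200): 30% coinsurance on €1,200 = €360. Member pays €360; OOP now €5,885.
#4 (€8,000): 30% coinsurance on €8,000 = €2,400. Adding that to €5,885 gives €8,285, past the €7,200 cap; member pays only €7,200 − €5,885 = €1,315.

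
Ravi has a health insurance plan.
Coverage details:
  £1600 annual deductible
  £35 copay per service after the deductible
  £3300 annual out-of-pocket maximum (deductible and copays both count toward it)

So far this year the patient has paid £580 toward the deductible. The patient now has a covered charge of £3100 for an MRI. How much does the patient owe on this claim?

£1055

Deductible still to meet: £1600 − £580 = £1020.
After the £1020 deductible portion, £3100 − £1020 = £2080 is subject to the copay.
Copay on this service: £35.
That puts the patient's cost at £1020 + £35 = £1055 before any cap.
Total out-of-pocket so far would be £580 + £1055 = £1635, below the £3300 cap — no reduction.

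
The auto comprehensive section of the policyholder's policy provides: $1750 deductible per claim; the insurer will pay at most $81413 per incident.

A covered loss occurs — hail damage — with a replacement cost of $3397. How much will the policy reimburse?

$1647

Less the $1750 deductible: $3397 − $1750 = $1647.
That's under the $81413 cap, so the insurer reimburses the full $1647.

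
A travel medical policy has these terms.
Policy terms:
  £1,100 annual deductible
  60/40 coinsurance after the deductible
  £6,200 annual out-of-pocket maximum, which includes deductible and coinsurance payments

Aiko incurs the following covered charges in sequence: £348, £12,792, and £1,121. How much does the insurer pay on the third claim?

£837

Claim 1 (£348): fully absorbed by the deductible. Traveler owes £348 (running OOP £348). Insurer: £348 − £348 = £0.
Claim 2 (£12,792): £752 finishes the deductible; £12,040 goes to coinsurance; coinsurance £12,040 × 40% = £4,816. Traveler owes £5,568 (running OOP £5,916). Plan pays £12,792 − £5,568 = £7,224.
Claim 3 (£1,121): deductible met; 40% of £1,121 = £448.40. That would push OOP to £6,364.40, over the £6,200 cap, so traveler pays £6,200 − £5,916 = £284. Plan pays £1,121 − £284 = £837.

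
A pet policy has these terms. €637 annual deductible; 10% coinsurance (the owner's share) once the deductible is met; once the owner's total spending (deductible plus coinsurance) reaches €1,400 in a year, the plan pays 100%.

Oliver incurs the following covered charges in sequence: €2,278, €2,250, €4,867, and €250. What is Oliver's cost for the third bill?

#1 (€2,278): €637 finishes the deductible; €1,641 goes to coinsurance; coinsurance €1,641 × 10% = €164.10. Cost to owner: €801.10. OOP to date €801.10.
#2 (€2,250): 10% coinsurance on €2,250 = €225. Owner owes €225 (running OOP €1,026.10).
#3 (€4,867): deductible met; 10% of €4,867 = €486.70. OOP would hit €1,512.80 > €1,400, so the cap limits the owner to €1,400 − €1,026.10 = €373.90.

€373.90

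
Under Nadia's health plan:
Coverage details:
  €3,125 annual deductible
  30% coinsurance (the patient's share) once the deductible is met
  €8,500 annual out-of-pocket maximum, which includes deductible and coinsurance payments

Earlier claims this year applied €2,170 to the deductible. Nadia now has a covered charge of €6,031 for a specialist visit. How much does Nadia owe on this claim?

€2,477.80

Remaining deductible: €3,125 − €2,170 = €955.
After the €955 deductible portion, €6,031 − €955 = €5,076 is subject to coinsurance.
30% of €5,076 = €1,522.80 falls to the patient.
That puts the patient's cost at €955 + €1,522.80 = €2,477.80 before any cap.
Cumulative spending €2,170 + €2,477.80 = €4,647.80 stays under the €8,500 maximum.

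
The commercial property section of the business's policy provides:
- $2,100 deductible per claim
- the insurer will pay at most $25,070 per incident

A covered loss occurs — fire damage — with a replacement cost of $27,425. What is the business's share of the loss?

$2,355

Less the $2,100 deductible: $27,425 − $2,100 = $25,325.
The $25,070 per-incident cap binds; insurer pays $25,070.
Out of pocket: $27,425 − $25,070 = $2,355.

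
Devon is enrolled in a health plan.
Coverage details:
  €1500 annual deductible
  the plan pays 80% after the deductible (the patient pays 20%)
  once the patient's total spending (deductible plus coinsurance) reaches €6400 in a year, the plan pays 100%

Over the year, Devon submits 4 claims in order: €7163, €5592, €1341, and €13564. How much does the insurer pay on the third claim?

€1072.80

Claim 1 — €7163: deductible takes €1500, €5663 remains; coinsurance €5663 × 20% = €1132.60. Cost to patient: €2632.60. OOP to date €2632.60. Plan pays €7163 − €2632.60 = €4530.40.
Claim 2 — €5592: deductible already satisfied, so patient's share is 20% × €5592 = €1118.40. Patient pays €1118.40; OOP now €3751. Plan pays €5592 − €1118.40 = €4473.60.
Claim 3 — €1341: deductible already satisfied, so patient's share is 20% × €1341 = €268.20. Cost to patient: €268.20. OOP to date €4019.20. Plan pays €1341 − €268.20 = €1072.80.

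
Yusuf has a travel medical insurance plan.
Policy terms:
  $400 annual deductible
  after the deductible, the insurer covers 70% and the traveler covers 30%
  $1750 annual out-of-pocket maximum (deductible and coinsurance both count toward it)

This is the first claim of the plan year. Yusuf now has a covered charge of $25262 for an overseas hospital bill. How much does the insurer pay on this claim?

$23512

Deductible not yet touched, so the first $400 of the bill goes to the deductible.
That leaves $25262 − $400 = $24862 for coinsurance.
Coinsurance: $24862 × 30% = $7458.60.
So the traveler owes $400 + $7458.60 = $7858.60 before any cap.
That would bring total out-of-pocket to $7858.60, past the $1750 cap. The traveler is capped at $1750 − $0 = $1750 on this claim.
The plan picks up $25262 − $1750 = $23512.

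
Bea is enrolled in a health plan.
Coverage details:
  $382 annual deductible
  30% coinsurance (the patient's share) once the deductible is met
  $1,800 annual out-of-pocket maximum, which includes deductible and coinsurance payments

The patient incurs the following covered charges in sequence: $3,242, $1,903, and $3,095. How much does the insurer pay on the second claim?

$1,343

#1 ($3,242): $382 finishes the deductible; $2,860 goes to coinsurance; patient's 30% is $858. Cost to patient: $1,240. OOP to date $1,240. Insurer: $3,242 − $1,240 = $2,002.
#2 ($1,903): 30% coinsurance on $1,903 = $570.90. Adding that to $1,240 gives $1,810.90, past the $1,800 cap; patient pays only $1,800 − $1,240 = $560. Insurer: $1,903 − $560 = $1,343.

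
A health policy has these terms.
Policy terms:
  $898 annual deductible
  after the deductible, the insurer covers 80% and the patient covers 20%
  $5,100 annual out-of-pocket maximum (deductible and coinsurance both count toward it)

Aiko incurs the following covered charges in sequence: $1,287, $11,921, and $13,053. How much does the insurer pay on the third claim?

$11,313

Bill 1, $1,287: $898 to deductible, leaving $389; 20% of $389 = $77.80. Patient owes $975.80 (running OOP $975.80). Insurer: $1,287 − $975.80 = $311.20.
Bill 2, $11,921: 20% coinsurance on $11,921 = $2,384.20. Patient pays $2,384.20; OOP now $3,360. Insurer: $11,921 − $2,384.20 = $9,536.80.
Bill 3, $13,053: deductible already satisfied, so patient's share is 20% × $13,053 = $2,610.60. OOP would hit $5,970.60 > $5,100, so the cap limits the patient to $5,100 − $3,360 = $1,740. Plan pays $13,053 − $1,740 = $11,313.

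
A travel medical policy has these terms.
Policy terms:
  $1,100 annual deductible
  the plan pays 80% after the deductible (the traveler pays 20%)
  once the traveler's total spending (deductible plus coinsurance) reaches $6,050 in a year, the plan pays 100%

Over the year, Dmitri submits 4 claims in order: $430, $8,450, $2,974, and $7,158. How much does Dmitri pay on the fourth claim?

Bill 1, $430: entire amount goes to the deductible. Traveler owes $430 (running OOP $430).
Bill 2, $8,450: $670 to deductible, leaving $7,780; 20% of $7,780 = $1,556. Traveler owes $2,226 (running OOP $2,656).
Bill 3, $2,974: 20% coinsurance on $2,974 = $594.80. Cost to traveler: $594.80. OOP to date $3,250.80.
Bill 4, $7,158: deductible already satisfied, so traveler's share is 20% × $7,158 = $1,431.60. Cost to traveler: $1,431.60. OOP to date $4,682.40.

$1,431.60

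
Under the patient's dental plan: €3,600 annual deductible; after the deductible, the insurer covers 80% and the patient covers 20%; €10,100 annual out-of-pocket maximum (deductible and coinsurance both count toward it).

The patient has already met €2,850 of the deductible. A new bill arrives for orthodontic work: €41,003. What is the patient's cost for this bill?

€7,250

Deductible still to meet: €3,600 − €2,850 = €750.
After the €750 deductible portion, €41,003 − €750 = €40,253 is subject to coinsurance.
Coinsurance: €40,253 × 20% = €8,050.60.
That puts the patient's cost at €750 + €8,050.60 = €8,800.60 before any cap.
Year-to-date out-of-pocket would reach €2,850 + €8,800.60 = €11,650.60, above the €10,100 maximum, so the patient pays only €10,100 − €2,850 = €7,250.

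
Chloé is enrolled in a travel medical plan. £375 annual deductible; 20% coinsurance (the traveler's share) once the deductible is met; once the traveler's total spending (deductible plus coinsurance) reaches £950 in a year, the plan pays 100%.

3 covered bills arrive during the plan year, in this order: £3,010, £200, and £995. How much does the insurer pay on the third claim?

Bill 1, £3,010: £375 to deductible, leaving £2,635; 20% of £2,635 = £527. Traveler owes £902 (running OOP £902). Plan pays £3,010 − £902 = £2,108.
Bill 2, £200: deductible already satisfied, so traveler's share is 20% × £200 = £40. Traveler pays £40; OOP now £942. Insurer: £200 − £40 = £160.
Bill 3, £995: deductible already satisfied, so traveler's share is 20% × £995 = £199. That would push OOP to £1,141, over the £950 cap, so traveler pays £950 − £942 = £8. Plan pays £995 − £8 = £987.

£987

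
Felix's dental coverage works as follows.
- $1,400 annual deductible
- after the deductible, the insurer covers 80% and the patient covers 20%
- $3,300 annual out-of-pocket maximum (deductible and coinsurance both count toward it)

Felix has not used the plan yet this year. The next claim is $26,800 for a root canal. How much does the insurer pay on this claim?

$23,500

Nothing has been paid toward the $1,400 deductible, so the first $1,400 of this charge is applied there.
After the $1,400 deductible portion, $26,800 − $1,400 = $25,400 is subject to coinsurance.
Patient's 20% share of $25,400 is $5,080.
So the patient owes $1,400 + $5,080 = $6,480 before any cap.
Year-to-date out-of-pocket would reach $0 + $6,480 = $6,480, above the $3,300 maximum, so the patient pays only $3,300 − $0 = $3,300.
The plan picks up $26,800 − $3,300 = $23,500.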